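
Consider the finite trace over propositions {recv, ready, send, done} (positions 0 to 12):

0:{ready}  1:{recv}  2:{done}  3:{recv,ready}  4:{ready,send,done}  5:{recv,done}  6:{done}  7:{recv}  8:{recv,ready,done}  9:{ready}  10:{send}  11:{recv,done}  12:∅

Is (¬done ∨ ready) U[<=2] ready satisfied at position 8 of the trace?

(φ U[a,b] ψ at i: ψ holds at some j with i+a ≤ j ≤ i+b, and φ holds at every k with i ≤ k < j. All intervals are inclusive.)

Holds

Need some j in [8,10] with ready, and (¬done ∨ ready) at every k in [8,j-1].
  j=8: ready holds; no prefix to check → satisfied.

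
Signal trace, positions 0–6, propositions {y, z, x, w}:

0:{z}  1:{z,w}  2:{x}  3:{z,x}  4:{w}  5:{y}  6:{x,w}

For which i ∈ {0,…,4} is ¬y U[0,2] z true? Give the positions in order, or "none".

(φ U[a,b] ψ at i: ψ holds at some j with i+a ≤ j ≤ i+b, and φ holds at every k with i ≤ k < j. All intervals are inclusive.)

0, 1, 2, 3

Evaluate at each i in [0,4]:
  i=0: ✓ (rhs at j=0)
  i=1: ✓ (rhs at j=1)
  i=2: ✓ (rhs at j=3; lhs holds on [2,2])
  i=3: ✓ (rhs at j=3)
  i=4: ✗ (no rhs in [4,6])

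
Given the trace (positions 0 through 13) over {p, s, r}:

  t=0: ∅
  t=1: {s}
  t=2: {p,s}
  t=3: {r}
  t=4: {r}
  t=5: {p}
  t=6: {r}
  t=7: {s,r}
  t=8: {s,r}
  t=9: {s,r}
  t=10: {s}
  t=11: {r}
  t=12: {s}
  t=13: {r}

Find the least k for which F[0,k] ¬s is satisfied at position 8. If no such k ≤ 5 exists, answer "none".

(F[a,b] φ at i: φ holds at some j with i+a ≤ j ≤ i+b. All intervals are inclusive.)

Scan j = 8,9,… for ¬s:
  j=8: fails
  j=9: fails
  j=10: fails
  j=11: holds
First hit at j=11, so smallest k = 11-8 = 3.

3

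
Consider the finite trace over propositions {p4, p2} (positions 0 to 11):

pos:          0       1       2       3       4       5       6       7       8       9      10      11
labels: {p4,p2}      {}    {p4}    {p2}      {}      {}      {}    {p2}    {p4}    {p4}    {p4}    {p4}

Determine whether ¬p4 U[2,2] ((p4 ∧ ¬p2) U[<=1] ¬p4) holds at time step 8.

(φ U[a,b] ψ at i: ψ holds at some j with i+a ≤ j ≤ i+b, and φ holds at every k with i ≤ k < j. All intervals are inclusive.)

False

Need some j in [10,10] with ((p4 ∧ ¬p2) U[<=1] ¬p4), and ¬p4 at every k in [8,j-1].
  j=10: ((p4 ∧ ¬p2) U[<=1] ¬p4) — fails.
No j in the window works → until fails.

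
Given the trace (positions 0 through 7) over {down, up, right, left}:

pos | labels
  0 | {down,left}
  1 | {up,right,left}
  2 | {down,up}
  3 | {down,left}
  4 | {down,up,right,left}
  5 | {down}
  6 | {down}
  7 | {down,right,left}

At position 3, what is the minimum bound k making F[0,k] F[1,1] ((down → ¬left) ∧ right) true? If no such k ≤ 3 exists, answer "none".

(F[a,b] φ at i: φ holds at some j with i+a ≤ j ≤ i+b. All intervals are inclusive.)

none

Scan j = 3,4,… for F[1,1] ((down → ¬left) ∧ right):
  j=3: fails
  j=4: fails
  j=5: fails
  j=6: fails
No j in [3,6] satisfies it → none.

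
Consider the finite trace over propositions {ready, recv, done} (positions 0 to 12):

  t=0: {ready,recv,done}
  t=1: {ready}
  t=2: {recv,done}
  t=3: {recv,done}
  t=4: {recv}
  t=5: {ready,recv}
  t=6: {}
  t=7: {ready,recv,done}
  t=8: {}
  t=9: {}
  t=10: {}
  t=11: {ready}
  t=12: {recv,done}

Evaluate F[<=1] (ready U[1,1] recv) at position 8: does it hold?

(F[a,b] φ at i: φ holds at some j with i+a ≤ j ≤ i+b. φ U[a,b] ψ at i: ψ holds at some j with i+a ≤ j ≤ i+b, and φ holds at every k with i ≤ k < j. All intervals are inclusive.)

Check (ready U[1,1] recv) at each j in [8,9]:
  j=8: fails
  j=9: fails
No position in the window satisfies it → formula fails.

False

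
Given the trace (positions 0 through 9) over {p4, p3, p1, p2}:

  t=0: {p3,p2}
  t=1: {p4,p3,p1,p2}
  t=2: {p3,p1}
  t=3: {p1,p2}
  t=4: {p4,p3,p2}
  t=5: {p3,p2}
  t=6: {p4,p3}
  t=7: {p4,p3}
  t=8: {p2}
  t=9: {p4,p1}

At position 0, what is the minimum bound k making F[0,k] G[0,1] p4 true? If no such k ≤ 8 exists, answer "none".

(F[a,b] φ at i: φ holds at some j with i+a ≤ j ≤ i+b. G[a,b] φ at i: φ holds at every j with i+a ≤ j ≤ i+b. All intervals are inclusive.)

6

Scan j = 0,1,… for G[0,1] p4:
  j=0: fails
  j=1: fails
  j=2: fails
  j=3: fails
  j=4: fails
  j=5: fails
  j=6: holds
First hit at j=6, so smallest k = 6-0 = 6.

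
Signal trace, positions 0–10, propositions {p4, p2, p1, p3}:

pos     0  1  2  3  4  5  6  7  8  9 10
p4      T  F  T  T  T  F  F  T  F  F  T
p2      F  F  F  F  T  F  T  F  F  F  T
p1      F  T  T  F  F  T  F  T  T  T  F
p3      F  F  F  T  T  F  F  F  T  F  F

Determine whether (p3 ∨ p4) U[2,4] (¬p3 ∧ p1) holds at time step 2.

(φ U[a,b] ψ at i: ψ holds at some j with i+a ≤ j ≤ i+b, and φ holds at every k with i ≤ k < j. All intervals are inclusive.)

Need some j in [4,6] with (¬p3 ∧ p1), and (p3 ∨ p4) at every k in [2,j-1].
  j=4: (¬p3 ∧ p1) false.
  j=5: (¬p3 ∧ p1) holds; (p3 ∨ p4) holds at every k in [2,4] → satisfied.

Yes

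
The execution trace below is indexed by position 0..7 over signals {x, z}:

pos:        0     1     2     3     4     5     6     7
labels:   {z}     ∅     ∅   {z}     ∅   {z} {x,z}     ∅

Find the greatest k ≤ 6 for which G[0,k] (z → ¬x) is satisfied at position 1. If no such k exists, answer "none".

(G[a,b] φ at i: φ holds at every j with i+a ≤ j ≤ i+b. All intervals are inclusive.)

4

(z → ¬x) must hold from j=1 onward; find where it first fails.
  j=1: holds
  j=2: holds
  j=3: holds
  j=4: holds
  j=5: holds
  j=6: fails
Holds on [1,5], so largest k = 4.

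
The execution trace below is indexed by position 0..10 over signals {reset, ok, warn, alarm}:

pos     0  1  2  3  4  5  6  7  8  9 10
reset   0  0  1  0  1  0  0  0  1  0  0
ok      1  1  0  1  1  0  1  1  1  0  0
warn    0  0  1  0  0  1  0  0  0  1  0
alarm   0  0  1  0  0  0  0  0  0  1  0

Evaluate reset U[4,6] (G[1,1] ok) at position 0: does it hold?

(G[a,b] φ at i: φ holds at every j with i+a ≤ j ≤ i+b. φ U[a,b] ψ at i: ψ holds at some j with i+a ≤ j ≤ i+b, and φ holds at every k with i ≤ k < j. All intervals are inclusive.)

Need some j in [4,6] with G[1,1] ok, and reset at every k in [0,j-1].
  j=4: G[1,1] ok — fails at 5.
  j=5: G[1,1] ok holds, but reset fails at k=0 → not this j.
  j=6: G[1,1] ok holds, but reset fails at k=0 → not this j.
No j in the window works → until fails.

Does not hold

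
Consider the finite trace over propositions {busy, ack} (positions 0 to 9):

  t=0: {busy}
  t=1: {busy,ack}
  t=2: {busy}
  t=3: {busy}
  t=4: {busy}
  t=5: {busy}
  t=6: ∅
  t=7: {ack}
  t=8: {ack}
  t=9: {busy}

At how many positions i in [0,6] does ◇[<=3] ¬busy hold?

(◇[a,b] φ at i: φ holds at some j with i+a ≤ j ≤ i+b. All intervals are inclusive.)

Evaluate at each i in [0,6]:
  i=0: ✗ (none in [0,3])
  i=1: ✗ (none in [1,4])
  i=2: ✗ (none in [2,5])
  i=3: ✓ (witness j=6)
  i=4: ✓ (witness j=6)
  i=5: ✓ (witness j=6)
  i=6: ✓ (witness j=6)
Positions where it holds: {3, 4, 5, 6} → 4.

4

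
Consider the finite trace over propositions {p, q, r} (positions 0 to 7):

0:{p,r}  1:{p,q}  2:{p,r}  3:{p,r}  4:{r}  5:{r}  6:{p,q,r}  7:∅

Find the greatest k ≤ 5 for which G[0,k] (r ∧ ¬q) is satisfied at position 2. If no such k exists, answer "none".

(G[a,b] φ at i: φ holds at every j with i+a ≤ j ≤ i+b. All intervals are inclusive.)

3

(r ∧ ¬q) must hold from j=2 onward; find where it first fails.
  j=2: holds
  j=3: holds
  j=4: holds
  j=5: holds
  j=6: fails
Holds on [2,5], so largest k = 3.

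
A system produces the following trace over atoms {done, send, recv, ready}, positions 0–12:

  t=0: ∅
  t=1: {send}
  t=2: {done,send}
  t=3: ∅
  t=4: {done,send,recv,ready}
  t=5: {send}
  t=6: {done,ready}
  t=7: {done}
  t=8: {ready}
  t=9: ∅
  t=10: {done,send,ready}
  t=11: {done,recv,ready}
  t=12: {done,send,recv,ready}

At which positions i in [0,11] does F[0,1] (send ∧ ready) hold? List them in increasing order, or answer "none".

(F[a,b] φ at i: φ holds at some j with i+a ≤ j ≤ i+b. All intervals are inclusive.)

3, 4, 9, 10, 11

Evaluate at each i in [0,11]:
  i=0: ✗ (none in [0,1])
  i=1: ✗ (none in [1,2])
  i=2: ✗ (none in [2,3])
  i=3: ✓ (witness j=4)
  i=4: ✓ (witness j=4)
  i=5: ✗ (none in [5,6])
  i=6: ✗ (none in [6,7])
  i=7: ✗ (none in [7,8])
  i=8: ✗ (none in [8,9])
  i=9: ✓ (witness j=10)
  i=10: ✓ (witness j=10)
  i=11: ✓ (witness j=12)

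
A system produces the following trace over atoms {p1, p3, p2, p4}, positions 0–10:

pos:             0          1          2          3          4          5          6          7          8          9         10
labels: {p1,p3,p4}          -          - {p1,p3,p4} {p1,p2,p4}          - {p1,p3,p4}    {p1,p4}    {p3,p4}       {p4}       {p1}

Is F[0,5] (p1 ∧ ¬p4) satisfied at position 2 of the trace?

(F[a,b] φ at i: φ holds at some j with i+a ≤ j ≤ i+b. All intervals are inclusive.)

Does not hold

Check (p1 ∧ ¬p4) at each j in [2,7]:
  j=2: false
  j=3: false
  j=4: false
  j=5: false
  j=6: false
  j=7: false
No position in the window satisfies it → formula fails.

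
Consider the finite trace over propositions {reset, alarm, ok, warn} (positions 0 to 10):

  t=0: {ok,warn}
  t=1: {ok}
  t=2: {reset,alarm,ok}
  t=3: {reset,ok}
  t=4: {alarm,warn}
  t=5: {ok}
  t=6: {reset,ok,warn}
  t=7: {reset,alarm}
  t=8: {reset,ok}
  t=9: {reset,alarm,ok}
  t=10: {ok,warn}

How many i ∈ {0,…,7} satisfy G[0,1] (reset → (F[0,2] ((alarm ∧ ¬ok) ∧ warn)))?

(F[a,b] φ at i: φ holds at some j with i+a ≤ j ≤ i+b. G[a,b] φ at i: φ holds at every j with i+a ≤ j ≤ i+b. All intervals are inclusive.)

5

Evaluate at each i in [0,7]:
  i=0: ✓ (all of [0,1])
  i=1: ✓ (all of [1,2])
  i=2: ✓ (all of [2,3])
  i=3: ✓ (all of [3,4])
  i=4: ✓ (all of [4,5])
  i=5: ✗ (fails at j=6)
  i=6: ✗ (fails at j=6)
  i=7: ✗ (fails at j=7)
Positions where it holds: {0, 1, 2, 3, 4} → 5.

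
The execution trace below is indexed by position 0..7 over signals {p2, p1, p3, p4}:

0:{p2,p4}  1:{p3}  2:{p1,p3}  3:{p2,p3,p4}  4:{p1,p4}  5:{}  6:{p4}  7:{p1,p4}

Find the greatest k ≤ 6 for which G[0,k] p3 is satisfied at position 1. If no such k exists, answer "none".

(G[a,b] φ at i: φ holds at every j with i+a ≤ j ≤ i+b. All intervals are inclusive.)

2

p3 must hold from j=1 onward; find where it first fails.
  j=1: holds
  j=2: holds
  j=3: holds
  j=4: fails
Holds on [1,3], so largest k = 2.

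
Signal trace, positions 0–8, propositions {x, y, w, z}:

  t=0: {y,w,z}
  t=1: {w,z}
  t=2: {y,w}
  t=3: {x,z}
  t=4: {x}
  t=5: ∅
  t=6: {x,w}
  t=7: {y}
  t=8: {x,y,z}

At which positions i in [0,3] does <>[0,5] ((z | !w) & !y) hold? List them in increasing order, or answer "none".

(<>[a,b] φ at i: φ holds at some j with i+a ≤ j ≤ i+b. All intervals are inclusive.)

0, 1, 2, 3

Evaluate at each i in [0,3]:
  i=0: ✓ (witness j=1)
  i=1: ✓ (witness j=1)
  i=2: ✓ (witness j=3)
  i=3: ✓ (witness j=3)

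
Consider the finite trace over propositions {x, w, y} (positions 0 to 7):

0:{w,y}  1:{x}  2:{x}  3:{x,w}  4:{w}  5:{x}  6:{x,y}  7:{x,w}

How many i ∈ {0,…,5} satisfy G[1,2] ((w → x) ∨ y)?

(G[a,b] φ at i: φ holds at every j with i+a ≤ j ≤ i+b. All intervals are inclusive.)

4

Evaluate at each i in [0,5]:
  i=0: ✓ (all of [1,2])
  i=1: ✓ (all of [2,3])
  i=2: ✗ (fails at j=4)
  i=3: ✗ (fails at j=4)
  i=4: ✓ (all of [5,6])
  i=5: ✓ (all of [6,7])
Positions where it holds: {0, 1, 4, 5} → 4.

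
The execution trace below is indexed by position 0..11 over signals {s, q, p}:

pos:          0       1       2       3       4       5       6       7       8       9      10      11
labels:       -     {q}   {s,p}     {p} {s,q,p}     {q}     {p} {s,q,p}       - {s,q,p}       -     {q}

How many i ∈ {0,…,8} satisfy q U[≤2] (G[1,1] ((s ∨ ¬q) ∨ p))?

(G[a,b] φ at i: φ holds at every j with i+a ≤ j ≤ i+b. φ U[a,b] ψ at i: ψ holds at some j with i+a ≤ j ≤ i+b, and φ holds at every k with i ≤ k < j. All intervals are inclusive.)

8

Evaluate at each i in [0,8]:
  i=0: ✗ (lhs fails at k=0 before rhs at j=1)
  i=1: ✓ (rhs at j=1)
  i=2: ✓ (rhs at j=2)
  i=3: ✓ (rhs at j=3)
  i=4: ✓ (rhs at j=5; lhs holds on [4,4])
  i=5: ✓ (rhs at j=5)
  i=6: ✓ (rhs at j=6)
  i=7: ✓ (rhs at j=7)
  i=8: ✓ (rhs at j=8)
Positions where it holds: {1, 2, 3, 4, 5, 6, 7, 8} → 8.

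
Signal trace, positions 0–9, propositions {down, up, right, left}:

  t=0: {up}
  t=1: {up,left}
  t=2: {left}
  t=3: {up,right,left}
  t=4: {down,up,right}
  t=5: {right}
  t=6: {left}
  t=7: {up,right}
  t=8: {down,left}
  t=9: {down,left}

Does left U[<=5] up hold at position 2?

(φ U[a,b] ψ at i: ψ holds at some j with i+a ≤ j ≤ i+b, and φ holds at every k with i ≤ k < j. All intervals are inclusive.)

True

Need some j in [2,7] with up, and left at every k in [2,j-1].
  j=2: up false.
  j=3: up holds; left holds at every k in [2,2] → satisfied.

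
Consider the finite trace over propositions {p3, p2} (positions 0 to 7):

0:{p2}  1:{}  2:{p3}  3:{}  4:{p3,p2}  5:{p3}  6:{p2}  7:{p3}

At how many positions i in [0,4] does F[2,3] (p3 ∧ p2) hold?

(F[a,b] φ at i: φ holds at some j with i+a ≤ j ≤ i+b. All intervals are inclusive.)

2

Evaluate at each i in [0,4]:
  i=0: ✗ (none in [2,3])
  i=1: ✓ (witness j=4)
  i=2: ✓ (witness j=4)
  i=3: ✗ (none in [5,6])
  i=4: ✗ (none in [6,7])
Positions where it holds: {1, 2} → 2.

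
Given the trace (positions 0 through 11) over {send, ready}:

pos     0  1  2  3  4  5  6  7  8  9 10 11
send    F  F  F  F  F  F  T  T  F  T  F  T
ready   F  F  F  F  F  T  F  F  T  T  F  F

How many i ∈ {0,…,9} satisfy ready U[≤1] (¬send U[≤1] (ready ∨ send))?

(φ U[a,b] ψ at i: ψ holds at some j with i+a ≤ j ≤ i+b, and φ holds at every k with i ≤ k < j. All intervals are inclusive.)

Evaluate at each i in [0,9]:
  i=0: ✗ (no rhs in [0,1])
  i=1: ✗ (no rhs in [1,2])
  i=2: ✗ (no rhs in [2,3])
  i=3: ✗ (lhs fails at k=3 before rhs at j=4)
  i=4: ✓ (rhs at j=4)
  i=5: ✓ (rhs at j=5)
  i=6: ✓ (rhs at j=6)
  i=7: ✓ (rhs at j=7)
  i=8: ✓ (rhs at j=8)
  i=9: ✓ (rhs at j=9)
Positions where it holds: {4, 5, 6, 7, 8, 9} → 6.

6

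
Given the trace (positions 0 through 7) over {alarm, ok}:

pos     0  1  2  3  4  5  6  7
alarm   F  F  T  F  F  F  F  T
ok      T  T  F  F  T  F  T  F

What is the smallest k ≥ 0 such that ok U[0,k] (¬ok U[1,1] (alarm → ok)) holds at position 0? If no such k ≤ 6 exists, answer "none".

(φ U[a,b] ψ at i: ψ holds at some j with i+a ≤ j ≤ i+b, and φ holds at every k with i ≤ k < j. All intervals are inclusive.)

Need earliest j ≥ 0 with (¬ok U[1,1] (alarm → ok)), and ok at every k in [0,j-1].
  j=0: rhs fails.
  j=1: rhs fails.
  j=2: rhs holds; lhs holds on [0,1]. k = 2.

2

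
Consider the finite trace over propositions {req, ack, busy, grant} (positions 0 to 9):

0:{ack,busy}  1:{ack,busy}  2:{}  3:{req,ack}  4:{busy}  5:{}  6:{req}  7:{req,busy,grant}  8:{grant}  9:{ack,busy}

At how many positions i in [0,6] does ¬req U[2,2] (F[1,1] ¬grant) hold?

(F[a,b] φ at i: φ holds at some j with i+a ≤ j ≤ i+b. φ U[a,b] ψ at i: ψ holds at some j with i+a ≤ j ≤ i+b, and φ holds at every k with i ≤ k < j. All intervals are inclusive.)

Evaluate at each i in [0,6]:
  i=0: ✓ (rhs at j=2; lhs holds on [0,1])
  i=1: ✓ (rhs at j=3; lhs holds on [1,2])
  i=2: ✗ (lhs fails at k=3 before rhs at j=4)
  i=3: ✗ (lhs fails at k=3 before rhs at j=5)
  i=4: ✗ (no rhs in [6,6])
  i=5: ✗ (no rhs in [7,7])
  i=6: ✗ (lhs fails at k=6 before rhs at j=8)
Positions where it holds: {0, 1} → 2.

2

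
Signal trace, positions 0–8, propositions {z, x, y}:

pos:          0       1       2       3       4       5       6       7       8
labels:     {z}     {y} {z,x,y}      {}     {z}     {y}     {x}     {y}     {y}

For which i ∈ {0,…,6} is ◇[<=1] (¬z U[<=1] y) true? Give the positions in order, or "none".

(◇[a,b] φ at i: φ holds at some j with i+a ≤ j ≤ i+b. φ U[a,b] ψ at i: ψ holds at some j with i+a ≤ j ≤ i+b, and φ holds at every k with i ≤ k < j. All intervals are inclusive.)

Evaluate at each i in [0,6]:
  i=0: ✓ (witness j=1)
  i=1: ✓ (witness j=1)
  i=2: ✓ (witness j=2)
  i=3: ✗ (none in [3,4])
  i=4: ✓ (witness j=5)
  i=5: ✓ (witness j=5)
  i=6: ✓ (witness j=6)

0, 1, 2, 4, 5, 6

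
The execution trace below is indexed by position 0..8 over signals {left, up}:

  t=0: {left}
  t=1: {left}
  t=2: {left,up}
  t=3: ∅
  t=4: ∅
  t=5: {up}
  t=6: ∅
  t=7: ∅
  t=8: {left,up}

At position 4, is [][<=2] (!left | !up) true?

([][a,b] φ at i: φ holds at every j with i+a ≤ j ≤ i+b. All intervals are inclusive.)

True

Check (!left | !up) at every j in [4,6]:
  j=4: true
  j=5: true
  j=6: true
All positions satisfy it → formula holds.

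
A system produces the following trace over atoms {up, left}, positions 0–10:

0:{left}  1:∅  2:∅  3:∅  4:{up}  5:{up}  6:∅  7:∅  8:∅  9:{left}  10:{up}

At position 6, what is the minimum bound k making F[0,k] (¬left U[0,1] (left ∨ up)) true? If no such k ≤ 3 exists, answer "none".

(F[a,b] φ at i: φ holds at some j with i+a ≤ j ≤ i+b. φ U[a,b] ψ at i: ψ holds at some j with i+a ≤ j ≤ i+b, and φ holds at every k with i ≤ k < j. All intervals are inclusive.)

2

Scan j = 6,7,… for (¬left U[0,1] (left ∨ up)):
  j=6: fails
  j=7: fails
  j=8: holds
First hit at j=8, so smallest k = 8-6 = 2.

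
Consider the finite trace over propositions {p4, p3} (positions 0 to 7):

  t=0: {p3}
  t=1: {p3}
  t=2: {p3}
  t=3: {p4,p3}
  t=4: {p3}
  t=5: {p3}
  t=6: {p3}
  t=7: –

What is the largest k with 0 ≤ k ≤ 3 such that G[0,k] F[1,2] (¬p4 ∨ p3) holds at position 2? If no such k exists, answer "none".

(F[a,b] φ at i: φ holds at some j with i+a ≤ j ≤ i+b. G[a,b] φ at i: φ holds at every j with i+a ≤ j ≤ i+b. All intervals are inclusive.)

3

F[1,2] (¬p4 ∨ p3) must hold from j=2 onward; find where it first fails.
  j=2: holds
  j=3: holds
  j=4: holds
  j=5: holds
Holds through j=5; largest k = 3.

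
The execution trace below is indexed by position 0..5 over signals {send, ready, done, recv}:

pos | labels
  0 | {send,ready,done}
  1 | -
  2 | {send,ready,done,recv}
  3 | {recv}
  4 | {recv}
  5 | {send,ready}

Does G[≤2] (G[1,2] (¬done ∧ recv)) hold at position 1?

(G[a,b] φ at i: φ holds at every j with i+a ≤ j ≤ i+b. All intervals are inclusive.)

Check G[1,2] (¬done ∧ recv) at every j in [1,3]:
  j=1: fails at 2
  j=2: holds on [3,4]
  j=3: fails at 5
Fails at j=1 → formula fails.

Does not hold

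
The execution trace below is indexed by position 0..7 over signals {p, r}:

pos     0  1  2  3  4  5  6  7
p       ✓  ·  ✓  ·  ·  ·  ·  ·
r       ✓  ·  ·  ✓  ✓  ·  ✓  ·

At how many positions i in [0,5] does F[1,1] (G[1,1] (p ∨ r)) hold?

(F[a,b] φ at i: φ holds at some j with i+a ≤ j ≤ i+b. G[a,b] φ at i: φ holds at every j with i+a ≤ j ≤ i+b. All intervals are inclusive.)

Evaluate at each i in [0,5]:
  i=0: ✓ (witness j=1)
  i=1: ✓ (witness j=2)
  i=2: ✓ (witness j=3)
  i=3: ✗ (none in [4,4])
  i=4: ✓ (witness j=5)
  i=5: ✗ (none in [6,6])
Positions where it holds: {0, 1, 2, 4} → 4.

4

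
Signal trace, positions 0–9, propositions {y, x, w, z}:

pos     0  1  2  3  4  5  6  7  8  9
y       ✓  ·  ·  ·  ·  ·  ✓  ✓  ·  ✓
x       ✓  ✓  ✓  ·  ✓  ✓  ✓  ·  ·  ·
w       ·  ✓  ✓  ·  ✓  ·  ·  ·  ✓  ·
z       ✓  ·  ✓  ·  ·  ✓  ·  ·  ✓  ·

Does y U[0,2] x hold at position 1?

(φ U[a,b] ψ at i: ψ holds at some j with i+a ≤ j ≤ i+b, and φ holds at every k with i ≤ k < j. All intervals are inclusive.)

Holds

Need some j in [1,3] with x, and y at every k in [1,j-1].
  j=1: x holds; no prefix to check → satisfied.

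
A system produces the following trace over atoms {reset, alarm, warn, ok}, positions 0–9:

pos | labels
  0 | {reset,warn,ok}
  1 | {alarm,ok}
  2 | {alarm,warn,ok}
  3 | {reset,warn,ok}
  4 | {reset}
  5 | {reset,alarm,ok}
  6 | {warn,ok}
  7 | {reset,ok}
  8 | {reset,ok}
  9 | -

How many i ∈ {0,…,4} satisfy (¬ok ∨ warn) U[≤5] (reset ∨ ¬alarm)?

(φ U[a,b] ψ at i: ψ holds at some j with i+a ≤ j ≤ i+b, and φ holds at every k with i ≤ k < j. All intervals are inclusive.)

4

Evaluate at each i in [0,4]:
  i=0: ✓ (rhs at j=0)
  i=1: ✗ (lhs fails at k=1 before rhs at j=3)
  i=2: ✓ (rhs at j=3; lhs holds on [2,2])
  i=3: ✓ (rhs at j=3)
  i=4: ✓ (rhs at j=4)
Positions where it holds: {0, 2, 3, 4} → 4.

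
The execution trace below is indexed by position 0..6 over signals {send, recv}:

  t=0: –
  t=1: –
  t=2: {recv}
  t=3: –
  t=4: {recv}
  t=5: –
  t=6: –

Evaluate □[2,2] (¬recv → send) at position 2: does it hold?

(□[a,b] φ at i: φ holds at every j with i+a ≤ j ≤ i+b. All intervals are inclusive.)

Check (¬recv → send) at every j in [4,4]:
  j=4: antecedent false → ✓
All positions satisfy it → formula holds.

Holds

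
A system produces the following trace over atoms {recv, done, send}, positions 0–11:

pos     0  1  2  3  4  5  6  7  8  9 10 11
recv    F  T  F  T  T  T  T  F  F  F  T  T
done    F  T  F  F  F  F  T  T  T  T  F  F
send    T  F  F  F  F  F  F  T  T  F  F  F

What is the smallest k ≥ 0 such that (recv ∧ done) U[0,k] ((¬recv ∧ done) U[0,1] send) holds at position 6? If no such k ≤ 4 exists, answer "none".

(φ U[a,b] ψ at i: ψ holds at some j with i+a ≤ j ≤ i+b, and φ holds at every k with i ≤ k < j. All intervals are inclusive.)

1

Need earliest j ≥ 6 with ((¬recv ∧ done) U[0,1] send), and (recv ∧ done) at every k in [6,j-1].
  j=6: rhs fails.
  j=7: rhs holds; lhs holds on [6,6]. k = 1.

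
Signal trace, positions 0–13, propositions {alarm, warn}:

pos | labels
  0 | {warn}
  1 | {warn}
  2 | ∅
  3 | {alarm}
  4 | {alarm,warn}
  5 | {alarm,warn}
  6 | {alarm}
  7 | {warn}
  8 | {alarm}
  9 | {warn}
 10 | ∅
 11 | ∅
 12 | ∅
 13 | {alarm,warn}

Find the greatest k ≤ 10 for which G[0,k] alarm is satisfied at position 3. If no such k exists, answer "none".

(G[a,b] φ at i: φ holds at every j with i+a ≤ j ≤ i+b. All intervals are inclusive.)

alarm must hold from j=3 onward; find where it first fails.
  j=3: holds
  j=4: holds
  j=5: holds
  j=6: holds
  j=7: fails
Holds on [3,6], so largest k = 3.

3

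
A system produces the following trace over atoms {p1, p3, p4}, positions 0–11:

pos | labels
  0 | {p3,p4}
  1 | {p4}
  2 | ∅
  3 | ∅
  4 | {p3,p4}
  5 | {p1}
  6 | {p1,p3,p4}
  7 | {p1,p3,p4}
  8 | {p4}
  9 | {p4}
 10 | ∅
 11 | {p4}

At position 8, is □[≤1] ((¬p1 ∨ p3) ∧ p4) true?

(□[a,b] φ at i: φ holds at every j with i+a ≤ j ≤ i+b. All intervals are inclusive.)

Yes

Check ((¬p1 ∨ p3) ∧ p4) at every j in [8,9]:
  j=8: true
  j=9: true
All positions satisfy it → formula holds.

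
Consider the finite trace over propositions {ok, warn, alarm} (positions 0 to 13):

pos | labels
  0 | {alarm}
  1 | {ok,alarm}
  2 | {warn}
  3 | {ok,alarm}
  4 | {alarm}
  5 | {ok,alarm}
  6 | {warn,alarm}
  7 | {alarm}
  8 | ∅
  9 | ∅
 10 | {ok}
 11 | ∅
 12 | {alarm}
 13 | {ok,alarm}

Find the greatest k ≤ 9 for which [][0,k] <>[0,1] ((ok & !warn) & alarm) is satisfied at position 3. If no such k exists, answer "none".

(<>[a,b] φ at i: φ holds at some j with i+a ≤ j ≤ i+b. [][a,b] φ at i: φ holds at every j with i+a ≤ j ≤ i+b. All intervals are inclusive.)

<>[0,1] ((ok & !warn) & alarm) must hold from j=3 onward; find where it first fails.
  j=3: holds
  j=4: holds
  j=5: holds
  j=6: fails
Holds on [3,5], so largest k = 2.

2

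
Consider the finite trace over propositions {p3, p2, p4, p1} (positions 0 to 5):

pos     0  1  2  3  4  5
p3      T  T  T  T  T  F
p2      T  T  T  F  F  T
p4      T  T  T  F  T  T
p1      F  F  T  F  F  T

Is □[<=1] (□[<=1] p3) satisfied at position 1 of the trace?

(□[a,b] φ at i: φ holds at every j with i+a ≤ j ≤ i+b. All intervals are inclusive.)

Check □[<=1] p3 at every j in [1,2]:
  j=1: holds on [1,2]
  j=2: holds on [2,3]
All positions satisfy it → formula holds.

Holds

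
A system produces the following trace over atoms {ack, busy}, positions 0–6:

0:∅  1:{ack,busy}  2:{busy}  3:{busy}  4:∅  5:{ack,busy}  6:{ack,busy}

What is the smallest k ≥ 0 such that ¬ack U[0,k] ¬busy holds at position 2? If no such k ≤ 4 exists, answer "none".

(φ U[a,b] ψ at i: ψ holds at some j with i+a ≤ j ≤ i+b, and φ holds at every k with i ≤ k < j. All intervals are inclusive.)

2

Need earliest j ≥ 2 with ¬busy, and ¬ack at every k in [2,j-1].
  j=2: rhs fails.
  j=3: rhs fails.
  j=4: rhs holds; lhs holds on [2,3]. k = 2.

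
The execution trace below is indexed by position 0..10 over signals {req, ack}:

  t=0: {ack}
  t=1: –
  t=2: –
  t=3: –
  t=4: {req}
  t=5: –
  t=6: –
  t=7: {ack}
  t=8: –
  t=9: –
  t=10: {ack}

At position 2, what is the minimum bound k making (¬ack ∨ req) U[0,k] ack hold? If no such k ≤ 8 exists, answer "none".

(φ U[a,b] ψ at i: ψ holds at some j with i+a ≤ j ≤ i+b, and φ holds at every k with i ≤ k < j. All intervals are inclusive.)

Need earliest j ≥ 2 with ack, and (¬ack ∨ req) at every k in [2,j-1].
  j=2: rhs fails.
  j=3: rhs fails.
  j=4: rhs fails.
  j=5: rhs fails.
  j=6: rhs fails.
  j=7: rhs holds; lhs holds on [2,6]. k = 5.

5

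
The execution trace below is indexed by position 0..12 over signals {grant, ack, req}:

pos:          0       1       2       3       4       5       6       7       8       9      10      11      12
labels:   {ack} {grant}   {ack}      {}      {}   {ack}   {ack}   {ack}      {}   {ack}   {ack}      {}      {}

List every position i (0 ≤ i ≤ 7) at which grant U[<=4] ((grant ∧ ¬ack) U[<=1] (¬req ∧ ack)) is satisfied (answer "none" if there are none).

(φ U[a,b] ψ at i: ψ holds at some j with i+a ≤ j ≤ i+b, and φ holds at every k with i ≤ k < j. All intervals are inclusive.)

Evaluate at each i in [0,7]:
  i=0: ✓ (rhs at j=0)
  i=1: ✓ (rhs at j=1)
  i=2: ✓ (rhs at j=2)
  i=3: ✗ (lhs fails at k=3 before rhs at j=5)
  i=4: ✗ (lhs fails at k=4 before rhs at j=5)
  i=5: ✓ (rhs at j=5)
  i=6: ✓ (rhs at j=6)
  i=7: ✓ (rhs at j=7)

0, 1, 2, 5, 6, 7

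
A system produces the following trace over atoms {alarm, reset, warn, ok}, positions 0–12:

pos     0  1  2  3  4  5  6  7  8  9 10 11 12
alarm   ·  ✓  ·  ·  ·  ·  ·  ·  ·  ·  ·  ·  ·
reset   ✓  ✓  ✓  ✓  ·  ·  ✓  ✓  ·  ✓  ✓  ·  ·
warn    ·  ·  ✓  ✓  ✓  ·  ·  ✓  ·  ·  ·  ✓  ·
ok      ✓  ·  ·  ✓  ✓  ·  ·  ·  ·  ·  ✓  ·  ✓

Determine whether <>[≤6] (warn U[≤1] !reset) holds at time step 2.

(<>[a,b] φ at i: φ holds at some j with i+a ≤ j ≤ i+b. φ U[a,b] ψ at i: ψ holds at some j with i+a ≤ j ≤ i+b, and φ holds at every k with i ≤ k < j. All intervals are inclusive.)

Holds

Check (warn U[≤1] !reset) at each j in [2,8]:
  j=2: fails
  j=3: holds
  j=4: holds
  j=5: holds
  j=6: fails
  j=7: holds
  j=8: holds
Found at j=3 → formula holds.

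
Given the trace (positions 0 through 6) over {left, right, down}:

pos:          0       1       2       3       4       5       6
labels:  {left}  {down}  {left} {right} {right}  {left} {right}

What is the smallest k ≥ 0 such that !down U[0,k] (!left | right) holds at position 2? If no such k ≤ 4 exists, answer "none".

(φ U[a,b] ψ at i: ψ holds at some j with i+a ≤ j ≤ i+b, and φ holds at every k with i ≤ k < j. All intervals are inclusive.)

1

Need earliest j ≥ 2 with (!left | right), and !down at every k in [2,j-1].
  j=2: rhs fails.
  j=3: rhs holds; lhs holds on [2,2]. k = 1.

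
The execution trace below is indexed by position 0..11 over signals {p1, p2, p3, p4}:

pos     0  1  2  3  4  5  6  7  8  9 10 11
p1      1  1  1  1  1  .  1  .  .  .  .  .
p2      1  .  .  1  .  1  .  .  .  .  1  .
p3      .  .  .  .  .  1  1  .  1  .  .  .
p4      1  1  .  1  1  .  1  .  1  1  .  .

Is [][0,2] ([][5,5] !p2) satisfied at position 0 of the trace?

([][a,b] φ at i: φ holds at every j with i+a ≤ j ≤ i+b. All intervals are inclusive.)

False

Check [][5,5] !p2 at every j in [0,2]:
  j=0: fails at 5
  j=1: holds on [6,6]
  j=2: holds on [7,7]
Fails at j=0 → formula fails.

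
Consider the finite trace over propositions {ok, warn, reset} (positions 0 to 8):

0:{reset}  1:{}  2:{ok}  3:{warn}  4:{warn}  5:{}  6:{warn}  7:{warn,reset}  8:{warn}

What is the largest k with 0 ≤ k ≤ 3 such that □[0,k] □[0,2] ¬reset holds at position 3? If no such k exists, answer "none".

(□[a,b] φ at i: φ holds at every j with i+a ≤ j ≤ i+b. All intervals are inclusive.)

□[0,2] ¬reset must hold from j=3 onward; find where it first fails.
  j=3: holds
  j=4: holds
  j=5: fails
Holds on [3,4], so largest k = 1.

1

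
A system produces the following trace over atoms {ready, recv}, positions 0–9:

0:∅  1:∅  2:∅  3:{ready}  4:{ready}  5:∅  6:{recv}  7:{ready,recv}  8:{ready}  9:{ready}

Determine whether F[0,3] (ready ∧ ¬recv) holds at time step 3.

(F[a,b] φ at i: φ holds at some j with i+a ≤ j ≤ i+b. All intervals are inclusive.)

Check (ready ∧ ¬recv) at each j in [3,6]:
  j=3: true
  j=4: true
  j=5: false
  j=6: false
Found at j=3 → formula holds.

Yes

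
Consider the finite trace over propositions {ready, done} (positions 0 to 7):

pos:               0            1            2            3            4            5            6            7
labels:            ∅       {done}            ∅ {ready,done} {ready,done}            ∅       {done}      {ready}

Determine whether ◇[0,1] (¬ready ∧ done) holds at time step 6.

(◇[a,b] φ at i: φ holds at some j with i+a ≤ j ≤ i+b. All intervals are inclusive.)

Check (¬ready ∧ done) at each j in [6,7]:
  j=6: true
  j=7: false
Found at j=6 → formula holds.

Holds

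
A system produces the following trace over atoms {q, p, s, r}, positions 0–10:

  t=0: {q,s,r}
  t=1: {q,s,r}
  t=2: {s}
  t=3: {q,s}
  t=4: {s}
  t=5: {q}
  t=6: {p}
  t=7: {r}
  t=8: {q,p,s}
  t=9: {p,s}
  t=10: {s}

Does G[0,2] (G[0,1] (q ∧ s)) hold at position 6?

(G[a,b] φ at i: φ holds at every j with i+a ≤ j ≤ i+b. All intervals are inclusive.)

Does not hold

Check G[0,1] (q ∧ s) at every j in [6,8]:
  j=6: fails at 6
  j=7: fails at 7
  j=8: fails at 9
Fails at j=6 → formula fails.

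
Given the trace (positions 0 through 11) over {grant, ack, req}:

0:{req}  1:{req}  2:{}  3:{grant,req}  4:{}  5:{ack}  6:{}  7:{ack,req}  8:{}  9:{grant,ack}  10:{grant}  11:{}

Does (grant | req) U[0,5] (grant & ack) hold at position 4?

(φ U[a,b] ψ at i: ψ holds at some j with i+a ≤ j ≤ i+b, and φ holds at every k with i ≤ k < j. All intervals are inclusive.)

Does not hold

Need some j in [4,9] with (grant & ack), and (grant | req) at every k in [4,j-1].
  j=4: (grant & ack) false.
  j=5: (grant & ack) false.
  j=6: (grant & ack) false.
  j=7: (grant & ack) false.
  j=8: (grant & ack) false.
  j=9: (grant & ack) holds, but (grant | req) fails at k=4 → not this j.
No j in the window works → until fails.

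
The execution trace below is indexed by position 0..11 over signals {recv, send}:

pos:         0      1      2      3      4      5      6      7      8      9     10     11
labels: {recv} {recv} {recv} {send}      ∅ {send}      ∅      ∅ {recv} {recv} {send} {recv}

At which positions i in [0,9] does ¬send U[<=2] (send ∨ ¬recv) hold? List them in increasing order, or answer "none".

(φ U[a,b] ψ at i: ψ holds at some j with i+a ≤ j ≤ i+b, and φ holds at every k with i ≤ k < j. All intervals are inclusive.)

Evaluate at each i in [0,9]:
  i=0: ✗ (no rhs in [0,2])
  i=1: ✓ (rhs at j=3; lhs holds on [1,2])
  i=2: ✓ (rhs at j=3; lhs holds on [2,2])
  i=3: ✓ (rhs at j=3)
  i=4: ✓ (rhs at j=4)
  i=5: ✓ (rhs at j=5)
  i=6: ✓ (rhs at j=6)
  i=7: ✓ (rhs at j=7)
  i=8: ✓ (rhs at j=10; lhs holds on [8,9])
  i=9: ✓ (rhs at j=10; lhs holds on [9,9])

1, 2, 3, 4, 5, 6, 7, 8, 9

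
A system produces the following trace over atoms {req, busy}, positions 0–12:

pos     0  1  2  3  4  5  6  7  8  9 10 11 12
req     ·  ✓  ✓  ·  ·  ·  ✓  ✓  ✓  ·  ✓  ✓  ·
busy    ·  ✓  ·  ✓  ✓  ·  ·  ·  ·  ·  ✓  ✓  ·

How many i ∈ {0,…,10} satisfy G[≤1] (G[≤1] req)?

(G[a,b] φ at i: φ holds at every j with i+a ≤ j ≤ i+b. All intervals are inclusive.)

Evaluate at each i in [0,10]:
  i=0: ✗ (fails at j=0)
  i=1: ✗ (fails at j=2)
  i=2: ✗ (fails at j=2)
  i=3: ✗ (fails at j=3)
  i=4: ✗ (fails at j=4)
  i=5: ✗ (fails at j=5)
  i=6: ✓ (all of [6,7])
  i=7: ✗ (fails at j=8)
  i=8: ✗ (fails at j=8)
  i=9: ✗ (fails at j=9)
  i=10: ✗ (fails at j=11)
Positions where it holds: {6} → 1.

1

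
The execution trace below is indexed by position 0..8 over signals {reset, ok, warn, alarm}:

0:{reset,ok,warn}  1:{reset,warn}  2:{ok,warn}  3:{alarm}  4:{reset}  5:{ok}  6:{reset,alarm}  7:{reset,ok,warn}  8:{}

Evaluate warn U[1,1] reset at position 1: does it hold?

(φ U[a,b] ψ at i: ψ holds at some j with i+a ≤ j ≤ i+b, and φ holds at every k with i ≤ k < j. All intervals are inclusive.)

Need some j in [2,2] with reset, and warn at every k in [1,j-1].
  j=2: reset false.
No j in the window works → until fails.

No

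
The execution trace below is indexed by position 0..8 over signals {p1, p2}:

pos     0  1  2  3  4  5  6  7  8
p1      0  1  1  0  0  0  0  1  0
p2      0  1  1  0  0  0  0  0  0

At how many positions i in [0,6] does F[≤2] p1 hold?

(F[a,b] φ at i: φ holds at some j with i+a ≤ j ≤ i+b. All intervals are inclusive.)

Evaluate at each i in [0,6]:
  i=0: ✓ (witness j=1)
  i=1: ✓ (witness j=1)
  i=2: ✓ (witness j=2)
  i=3: ✗ (none in [3,5])
  i=4: ✗ (none in [4,6])
  i=5: ✓ (witness j=7)
  i=6: ✓ (witness j=7)
Positions where it holds: {0, 1, 2, 5, 6} → 5.

5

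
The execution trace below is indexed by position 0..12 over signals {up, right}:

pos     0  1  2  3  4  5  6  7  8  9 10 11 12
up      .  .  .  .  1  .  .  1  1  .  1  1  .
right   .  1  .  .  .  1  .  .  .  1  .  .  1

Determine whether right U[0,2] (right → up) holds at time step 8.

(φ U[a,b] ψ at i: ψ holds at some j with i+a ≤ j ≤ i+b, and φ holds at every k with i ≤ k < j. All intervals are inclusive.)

Need some j in [8,10] with (right → up), and right at every k in [8,j-1].
  j=8: (right → up) holds; no prefix to check → satisfied.

Yes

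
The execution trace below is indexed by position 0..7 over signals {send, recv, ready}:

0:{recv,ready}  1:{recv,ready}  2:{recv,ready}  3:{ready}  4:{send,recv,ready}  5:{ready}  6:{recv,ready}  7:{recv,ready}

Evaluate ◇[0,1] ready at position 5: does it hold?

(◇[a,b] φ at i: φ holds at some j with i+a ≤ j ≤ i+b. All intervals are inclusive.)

Yes

Check ready at each j in [5,6]:
  j=5: true
  j=6: true
Found at j=5 → formula holds.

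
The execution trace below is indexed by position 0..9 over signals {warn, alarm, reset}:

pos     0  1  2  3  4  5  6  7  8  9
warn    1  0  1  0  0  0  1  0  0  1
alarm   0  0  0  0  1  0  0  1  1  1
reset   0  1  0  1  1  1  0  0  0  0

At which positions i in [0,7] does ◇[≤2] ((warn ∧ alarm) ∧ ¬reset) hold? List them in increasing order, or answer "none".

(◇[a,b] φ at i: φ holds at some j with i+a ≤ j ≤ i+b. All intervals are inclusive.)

7

Evaluate at each i in [0,7]:
  i=0: ✗ (none in [0,2])
  i=1: ✗ (none in [1,3])
  i=2: ✗ (none in [2,4])
  i=3: ✗ (none in [3,5])
  i=4: ✗ (none in [4,6])
  i=5: ✗ (none in [5,7])
  i=6: ✗ (none in [6,8])
  i=7: ✓ (witness j=9)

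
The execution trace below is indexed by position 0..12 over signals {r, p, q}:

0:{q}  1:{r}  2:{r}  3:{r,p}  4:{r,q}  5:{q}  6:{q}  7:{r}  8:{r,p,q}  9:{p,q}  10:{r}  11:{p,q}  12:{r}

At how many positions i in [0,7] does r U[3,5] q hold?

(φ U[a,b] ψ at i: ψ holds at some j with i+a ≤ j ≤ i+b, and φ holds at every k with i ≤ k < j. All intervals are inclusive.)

2

Evaluate at each i in [0,7]:
  i=0: ✗ (lhs fails at k=0 before rhs at j=4)
  i=1: ✓ (rhs at j=4; lhs holds on [1,3])
  i=2: ✓ (rhs at j=5; lhs holds on [2,4])
  i=3: ✗ (lhs fails at k=5 before rhs at j=6)
  i=4: ✗ (lhs fails at k=5 before rhs at j=8)
  i=5: ✗ (lhs fails at k=5 before rhs at j=8)
  i=6: ✗ (lhs fails at k=6 before rhs at j=9)
  i=7: ✗ (lhs fails at k=9 before rhs at j=11)
Positions where it holds: {1, 2} → 2.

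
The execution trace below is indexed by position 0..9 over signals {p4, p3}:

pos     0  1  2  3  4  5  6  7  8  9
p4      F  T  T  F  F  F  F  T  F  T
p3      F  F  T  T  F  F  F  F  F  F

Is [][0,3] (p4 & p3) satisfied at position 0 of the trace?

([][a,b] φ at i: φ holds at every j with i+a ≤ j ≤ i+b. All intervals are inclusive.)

Check (p4 & p3) at every j in [0,3]:
  j=0: false
  j=1: false
  j=2: true
  j=3: false
Fails at j=0 → formula fails.

Does not hold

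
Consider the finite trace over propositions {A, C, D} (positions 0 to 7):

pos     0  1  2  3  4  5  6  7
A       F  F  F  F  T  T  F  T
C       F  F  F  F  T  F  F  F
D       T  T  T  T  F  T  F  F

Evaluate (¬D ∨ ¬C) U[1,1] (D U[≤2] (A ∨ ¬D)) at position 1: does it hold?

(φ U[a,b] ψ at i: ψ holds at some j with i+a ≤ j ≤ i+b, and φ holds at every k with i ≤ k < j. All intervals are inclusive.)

Need some j in [2,2] with (D U[≤2] (A ∨ ¬D)), and (¬D ∨ ¬C) at every k in [1,j-1].
  j=2: (D U[≤2] (A ∨ ¬D)) holds; (¬D ∨ ¬C) holds at every k in [1,1] → satisfied.

Holds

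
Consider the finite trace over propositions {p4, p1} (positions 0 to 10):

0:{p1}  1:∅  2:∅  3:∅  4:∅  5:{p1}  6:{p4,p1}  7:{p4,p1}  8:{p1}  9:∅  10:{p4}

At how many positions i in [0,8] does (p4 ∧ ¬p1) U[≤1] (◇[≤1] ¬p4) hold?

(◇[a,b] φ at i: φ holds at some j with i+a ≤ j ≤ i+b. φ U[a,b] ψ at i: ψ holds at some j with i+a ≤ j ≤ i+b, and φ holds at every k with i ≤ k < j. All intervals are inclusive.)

Evaluate at each i in [0,8]:
  i=0: ✓ (rhs at j=0)
  i=1: ✓ (rhs at j=1)
  i=2: ✓ (rhs at j=2)
  i=3: ✓ (rhs at j=3)
  i=4: ✓ (rhs at j=4)
  i=5: ✓ (rhs at j=5)
  i=6: ✗ (lhs fails at k=6 before rhs at j=7)
  i=7: ✓ (rhs at j=7)
  i=8: ✓ (rhs at j=8)
Positions where it holds: {0, 1, 2, 3, 4, 5, 7, 8} → 8.

8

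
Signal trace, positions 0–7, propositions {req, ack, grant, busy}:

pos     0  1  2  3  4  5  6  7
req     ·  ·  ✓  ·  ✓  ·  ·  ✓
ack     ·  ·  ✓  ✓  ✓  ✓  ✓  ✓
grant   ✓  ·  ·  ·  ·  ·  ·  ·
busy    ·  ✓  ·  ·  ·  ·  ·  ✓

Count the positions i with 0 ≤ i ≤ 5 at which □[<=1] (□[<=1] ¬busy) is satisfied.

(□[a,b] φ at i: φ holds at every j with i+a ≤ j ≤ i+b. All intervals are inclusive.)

3

Evaluate at each i in [0,5]:
  i=0: ✗ (fails at j=0)
  i=1: ✗ (fails at j=1)
  i=2: ✓ (all of [2,3])
  i=3: ✓ (all of [3,4])
  i=4: ✓ (all of [4,5])
  i=5: ✗ (fails at j=6)
Positions where it holds: {2, 3, 4} → 3.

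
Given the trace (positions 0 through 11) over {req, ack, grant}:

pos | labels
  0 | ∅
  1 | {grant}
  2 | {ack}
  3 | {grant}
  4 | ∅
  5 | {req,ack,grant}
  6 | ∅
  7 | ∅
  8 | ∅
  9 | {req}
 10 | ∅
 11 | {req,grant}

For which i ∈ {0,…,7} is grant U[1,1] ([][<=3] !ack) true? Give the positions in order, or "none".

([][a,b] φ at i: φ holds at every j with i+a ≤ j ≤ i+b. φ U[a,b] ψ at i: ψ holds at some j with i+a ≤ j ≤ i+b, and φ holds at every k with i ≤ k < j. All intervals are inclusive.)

Evaluate at each i in [0,7]:
  i=0: ✗ (no rhs in [1,1])
  i=1: ✗ (no rhs in [2,2])
  i=2: ✗ (no rhs in [3,3])
  i=3: ✗ (no rhs in [4,4])
  i=4: ✗ (no rhs in [5,5])
  i=5: ✓ (rhs at j=6; lhs holds on [5,5])
  i=6: ✗ (lhs fails at k=6 before rhs at j=7)
  i=7: ✗ (lhs fails at k=7 before rhs at j=8)

5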